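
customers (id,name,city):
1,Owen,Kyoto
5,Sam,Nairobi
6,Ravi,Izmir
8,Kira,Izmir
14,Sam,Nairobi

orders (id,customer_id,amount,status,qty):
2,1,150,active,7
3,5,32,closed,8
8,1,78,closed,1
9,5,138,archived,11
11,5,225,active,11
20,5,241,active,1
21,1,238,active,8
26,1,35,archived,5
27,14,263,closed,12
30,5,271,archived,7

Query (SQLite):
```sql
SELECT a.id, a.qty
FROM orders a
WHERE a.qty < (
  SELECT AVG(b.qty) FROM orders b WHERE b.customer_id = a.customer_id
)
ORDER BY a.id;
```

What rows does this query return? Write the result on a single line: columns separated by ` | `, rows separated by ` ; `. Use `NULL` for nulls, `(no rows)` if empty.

For each orders row a, compute AVG(qty) over rows sharing a.customer_id.
Keep row a if a.qty < that per-group AVG.
  customer_id=1: AVG(qty) = 5.25
  customer_id=5: AVG(qty) = 7.6
  customer_id=14: AVG(qty) = 12.0

8 | 1 ; 20 | 1 ; 26 | 5 ; 30 | 7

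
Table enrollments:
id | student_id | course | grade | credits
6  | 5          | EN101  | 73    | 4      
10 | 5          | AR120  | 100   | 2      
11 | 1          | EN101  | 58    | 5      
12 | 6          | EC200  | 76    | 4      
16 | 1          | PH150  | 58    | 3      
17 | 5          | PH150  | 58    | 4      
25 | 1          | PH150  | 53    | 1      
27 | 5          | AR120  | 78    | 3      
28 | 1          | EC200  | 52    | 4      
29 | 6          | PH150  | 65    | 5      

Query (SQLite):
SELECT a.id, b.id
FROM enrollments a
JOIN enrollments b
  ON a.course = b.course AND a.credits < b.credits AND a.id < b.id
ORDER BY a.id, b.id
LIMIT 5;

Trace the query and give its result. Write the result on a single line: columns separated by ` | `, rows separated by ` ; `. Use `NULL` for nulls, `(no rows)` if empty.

6 | 11 ; 10 | 27 ; 16 | 17 ; 16 | 29 ; 17 | 29

Pairs (a,b) with same course, a.credits < b.credits, a.id < b.id.
course groups: AR120:{10,27} EC200:{12,28} EN101:{6,11} PH150:{16,17,25,29}
Ordered by (a.id, b.id); first 5.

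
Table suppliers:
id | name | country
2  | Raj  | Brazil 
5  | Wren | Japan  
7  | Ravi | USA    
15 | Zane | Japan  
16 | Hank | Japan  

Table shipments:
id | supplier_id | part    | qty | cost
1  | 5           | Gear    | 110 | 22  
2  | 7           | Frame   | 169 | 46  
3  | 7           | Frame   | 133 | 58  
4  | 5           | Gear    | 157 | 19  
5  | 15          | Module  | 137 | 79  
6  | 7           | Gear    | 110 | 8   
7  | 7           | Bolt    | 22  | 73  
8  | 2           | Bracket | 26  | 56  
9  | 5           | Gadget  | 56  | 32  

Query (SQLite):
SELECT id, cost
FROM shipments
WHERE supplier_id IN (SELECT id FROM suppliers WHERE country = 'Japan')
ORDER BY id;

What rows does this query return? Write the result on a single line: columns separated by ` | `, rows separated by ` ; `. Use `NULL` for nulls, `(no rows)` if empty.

Inner query: suppliers.id where country = 'Japan'.
Outer: keep shipments rows whose supplier_id is in that set.
Inner query → {5, 15, 16}

1 | 22 ; 4 | 19 ; 5 | 79 ; 9 | 32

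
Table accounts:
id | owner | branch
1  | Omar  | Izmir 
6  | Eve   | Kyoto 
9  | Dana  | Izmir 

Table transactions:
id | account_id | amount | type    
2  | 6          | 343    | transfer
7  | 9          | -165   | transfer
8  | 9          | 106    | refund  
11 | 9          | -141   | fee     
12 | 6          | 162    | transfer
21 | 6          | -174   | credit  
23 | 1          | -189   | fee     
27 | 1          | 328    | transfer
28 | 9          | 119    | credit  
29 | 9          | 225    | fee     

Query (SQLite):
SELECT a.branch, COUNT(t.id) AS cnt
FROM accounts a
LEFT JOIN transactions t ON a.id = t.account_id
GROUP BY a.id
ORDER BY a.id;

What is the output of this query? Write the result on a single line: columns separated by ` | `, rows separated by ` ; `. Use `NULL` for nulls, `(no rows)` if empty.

LEFT JOIN keeps every accounts row; unmatched ones get NULL for transactions columns.
Group by accounts.id and compute COUNT(t.id). COUNT(col) of an all-NULL group is 0.
  1: ids {23, 27} → COUNT(t.id)=2
  6: ids {2, 12, 21} → COUNT(t.id)=3
  9: ids {7, 8, 11, 28, 29} → COUNT(t.id)=5

Izmir | 2 ; Kyoto | 3 ; Izmir | 5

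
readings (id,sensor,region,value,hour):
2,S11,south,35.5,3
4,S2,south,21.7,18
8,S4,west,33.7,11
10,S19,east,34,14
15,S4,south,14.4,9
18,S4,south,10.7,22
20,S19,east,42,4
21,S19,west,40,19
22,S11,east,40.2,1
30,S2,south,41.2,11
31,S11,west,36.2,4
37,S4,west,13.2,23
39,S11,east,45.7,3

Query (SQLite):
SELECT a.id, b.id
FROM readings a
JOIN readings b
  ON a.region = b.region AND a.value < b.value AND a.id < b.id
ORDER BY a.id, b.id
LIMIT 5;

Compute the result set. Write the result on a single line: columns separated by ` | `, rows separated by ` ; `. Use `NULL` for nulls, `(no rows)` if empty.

2 | 30 ; 4 | 30 ; 8 | 21 ; 8 | 31 ; 10 | 20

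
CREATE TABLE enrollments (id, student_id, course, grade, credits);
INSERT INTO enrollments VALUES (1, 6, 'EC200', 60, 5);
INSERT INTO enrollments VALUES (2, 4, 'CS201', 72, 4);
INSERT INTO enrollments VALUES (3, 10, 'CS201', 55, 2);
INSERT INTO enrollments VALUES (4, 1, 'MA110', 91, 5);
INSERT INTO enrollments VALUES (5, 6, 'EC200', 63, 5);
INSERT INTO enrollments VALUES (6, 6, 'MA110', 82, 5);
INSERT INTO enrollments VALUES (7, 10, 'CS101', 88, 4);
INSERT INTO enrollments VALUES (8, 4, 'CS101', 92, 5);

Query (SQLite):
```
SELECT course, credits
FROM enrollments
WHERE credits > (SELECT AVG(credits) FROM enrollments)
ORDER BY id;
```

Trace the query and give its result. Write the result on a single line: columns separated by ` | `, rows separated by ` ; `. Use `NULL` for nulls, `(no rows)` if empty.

EC200 | 5 ; MA110 | 5 ; EC200 | 5 ; MA110 | 5 ; CS101 | 5

Scalar subquery: AVG(credits) over all enrollments rows = 4.375.
Keep rows where credits > that value.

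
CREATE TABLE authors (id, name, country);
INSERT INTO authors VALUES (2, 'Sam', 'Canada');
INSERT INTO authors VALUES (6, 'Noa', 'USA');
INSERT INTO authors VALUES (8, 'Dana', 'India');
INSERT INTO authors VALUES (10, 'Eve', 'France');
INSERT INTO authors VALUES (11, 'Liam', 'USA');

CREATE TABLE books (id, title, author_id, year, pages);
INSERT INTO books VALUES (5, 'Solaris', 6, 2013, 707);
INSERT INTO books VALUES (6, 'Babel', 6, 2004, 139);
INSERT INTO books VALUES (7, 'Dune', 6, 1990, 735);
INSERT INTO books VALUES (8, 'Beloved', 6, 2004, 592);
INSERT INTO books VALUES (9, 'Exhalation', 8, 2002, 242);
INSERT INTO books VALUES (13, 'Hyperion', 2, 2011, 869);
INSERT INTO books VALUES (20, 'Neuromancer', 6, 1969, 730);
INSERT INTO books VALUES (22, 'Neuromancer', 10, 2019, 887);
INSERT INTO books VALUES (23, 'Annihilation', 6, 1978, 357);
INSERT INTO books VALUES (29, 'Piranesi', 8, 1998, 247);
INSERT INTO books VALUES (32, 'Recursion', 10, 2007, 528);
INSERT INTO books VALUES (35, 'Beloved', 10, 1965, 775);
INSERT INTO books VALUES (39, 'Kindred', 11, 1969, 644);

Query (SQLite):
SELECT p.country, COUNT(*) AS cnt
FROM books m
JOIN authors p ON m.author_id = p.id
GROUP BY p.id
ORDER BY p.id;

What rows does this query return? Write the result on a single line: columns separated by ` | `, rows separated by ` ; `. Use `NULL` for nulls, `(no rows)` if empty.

Canada | 1 ; USA | 6 ; India | 2 ; France | 3 ; USA | 1

Join each books row to its authors via author_id.
Group joined rows by authors.id; compute COUNT(*) per group.
  2: ids {13} → COUNT(*)=1
  6: ids {5, 6, 7, 8, 20, 23} → COUNT(*)=6
  8: ids {9, 29} → COUNT(*)=2
  10: ids {22, 32, 35} → COUNT(*)=3
  11: ids {39} → COUNT(*)=1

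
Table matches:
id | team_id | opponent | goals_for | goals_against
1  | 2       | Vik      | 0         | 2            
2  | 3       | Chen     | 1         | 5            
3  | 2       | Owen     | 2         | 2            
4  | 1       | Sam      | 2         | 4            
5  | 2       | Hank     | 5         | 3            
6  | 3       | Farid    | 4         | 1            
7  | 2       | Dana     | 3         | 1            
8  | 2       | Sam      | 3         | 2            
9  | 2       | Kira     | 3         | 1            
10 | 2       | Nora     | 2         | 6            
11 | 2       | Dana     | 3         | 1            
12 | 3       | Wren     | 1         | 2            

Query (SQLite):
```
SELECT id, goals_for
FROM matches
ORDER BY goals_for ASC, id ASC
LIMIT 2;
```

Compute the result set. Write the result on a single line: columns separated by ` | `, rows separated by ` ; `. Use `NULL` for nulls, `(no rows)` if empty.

Sort by goals_for asc, tiebreak id asc: (0, id=1), (1, id=2), (1, id=12), (2, id=3), (2, id=4) …. Take first 2.

1 | 0 ; 2 | 1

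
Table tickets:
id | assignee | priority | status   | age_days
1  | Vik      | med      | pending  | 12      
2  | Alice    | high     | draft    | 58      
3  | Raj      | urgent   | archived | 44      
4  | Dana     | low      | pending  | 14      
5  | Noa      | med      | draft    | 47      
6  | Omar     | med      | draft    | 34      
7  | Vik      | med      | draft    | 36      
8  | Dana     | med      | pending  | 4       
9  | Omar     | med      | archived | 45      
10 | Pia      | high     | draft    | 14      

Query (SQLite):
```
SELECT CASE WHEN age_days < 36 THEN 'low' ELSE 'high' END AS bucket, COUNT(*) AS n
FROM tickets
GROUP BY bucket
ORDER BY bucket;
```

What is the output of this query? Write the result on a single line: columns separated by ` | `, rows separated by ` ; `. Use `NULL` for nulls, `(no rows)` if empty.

Bucket rows by age_days < 36 → 'low' else 'high'; count each bucket.

high | 5 ; low | 5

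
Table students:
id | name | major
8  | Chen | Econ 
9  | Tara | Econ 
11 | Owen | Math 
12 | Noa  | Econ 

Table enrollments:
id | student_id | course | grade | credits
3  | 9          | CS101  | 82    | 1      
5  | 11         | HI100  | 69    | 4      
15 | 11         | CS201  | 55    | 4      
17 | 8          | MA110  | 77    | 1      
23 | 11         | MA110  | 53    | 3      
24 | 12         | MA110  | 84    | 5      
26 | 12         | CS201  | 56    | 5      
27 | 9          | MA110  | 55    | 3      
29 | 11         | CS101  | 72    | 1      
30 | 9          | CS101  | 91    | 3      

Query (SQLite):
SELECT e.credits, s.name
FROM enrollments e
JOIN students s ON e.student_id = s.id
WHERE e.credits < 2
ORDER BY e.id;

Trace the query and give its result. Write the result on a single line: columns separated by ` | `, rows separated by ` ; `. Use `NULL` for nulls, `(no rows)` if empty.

Each enrollments row matches the students row where student_id = students.id.
Then keep rows with e.credits < 2.

1 | Tara ; 1 | Chen ; 1 | Owen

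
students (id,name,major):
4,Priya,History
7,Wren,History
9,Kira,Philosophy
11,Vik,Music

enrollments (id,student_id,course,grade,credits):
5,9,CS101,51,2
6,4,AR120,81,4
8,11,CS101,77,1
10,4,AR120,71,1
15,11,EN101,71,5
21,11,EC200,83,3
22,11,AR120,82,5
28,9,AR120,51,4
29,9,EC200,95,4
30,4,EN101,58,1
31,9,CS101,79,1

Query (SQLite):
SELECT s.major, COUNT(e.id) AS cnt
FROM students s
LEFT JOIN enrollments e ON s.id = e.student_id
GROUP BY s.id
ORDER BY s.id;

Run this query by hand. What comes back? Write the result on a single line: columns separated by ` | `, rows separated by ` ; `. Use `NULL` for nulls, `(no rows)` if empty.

LEFT JOIN keeps every students row; unmatched ones get NULL for enrollments columns.
Group by students.id and compute COUNT(e.id). COUNT(col) of an all-NULL group is 0.
  4: ids {6, 10, 30} → COUNT(e.id)=3
  7: ids {—} → COUNT(e.id)=0
  9: ids {5, 28, 29, 31} → COUNT(e.id)=4
  11: ids {8, 15, 21, 22} → COUNT(e.id)=4

History | 3 ; History | 0 ; Philosophy | 4 ; Music | 4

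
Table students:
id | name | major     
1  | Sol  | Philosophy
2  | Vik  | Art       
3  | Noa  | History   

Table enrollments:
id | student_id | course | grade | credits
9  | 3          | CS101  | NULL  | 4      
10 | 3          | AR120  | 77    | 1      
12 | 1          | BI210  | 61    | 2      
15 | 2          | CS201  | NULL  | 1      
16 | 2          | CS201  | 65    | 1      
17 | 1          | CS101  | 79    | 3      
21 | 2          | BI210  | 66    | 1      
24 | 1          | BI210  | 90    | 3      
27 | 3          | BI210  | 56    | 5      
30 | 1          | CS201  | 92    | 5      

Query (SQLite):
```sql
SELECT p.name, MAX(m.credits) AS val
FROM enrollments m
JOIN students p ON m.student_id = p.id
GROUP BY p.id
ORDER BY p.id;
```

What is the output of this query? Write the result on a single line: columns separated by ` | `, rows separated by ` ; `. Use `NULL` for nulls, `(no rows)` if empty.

Sol | 5 ; Vik | 1 ; Noa | 5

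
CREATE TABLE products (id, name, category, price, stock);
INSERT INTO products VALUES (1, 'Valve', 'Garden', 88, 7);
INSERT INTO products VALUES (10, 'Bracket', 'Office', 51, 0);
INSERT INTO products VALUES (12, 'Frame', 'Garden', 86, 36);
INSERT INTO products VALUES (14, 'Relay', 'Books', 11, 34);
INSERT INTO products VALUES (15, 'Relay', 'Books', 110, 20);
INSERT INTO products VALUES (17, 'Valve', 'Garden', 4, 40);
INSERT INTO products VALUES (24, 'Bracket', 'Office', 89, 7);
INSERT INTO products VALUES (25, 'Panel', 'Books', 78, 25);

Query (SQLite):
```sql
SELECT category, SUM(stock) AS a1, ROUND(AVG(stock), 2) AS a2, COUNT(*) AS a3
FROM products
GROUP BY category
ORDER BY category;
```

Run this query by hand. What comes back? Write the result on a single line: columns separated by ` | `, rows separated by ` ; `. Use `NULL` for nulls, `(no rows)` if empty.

Books | 79 | 26.33 | 3 ; Garden | 83 | 27.67 | 3 ; Office | 7 | 3.5 | 2

Group products by category.
Per group compute: SUM(stock), ROUND(AVG(stock), 2), COUNT(*).
  Books: ids {14, 15, 25} → SUM(stock)=79, ROUND(AVG(stock), 2)=26.33, COUNT(*)=3
  Garden: ids {1, 12, 17} → SUM(stock)=83, ROUND(AVG(stock), 2)=27.67, COUNT(*)=3
  Office: ids {10, 24} → SUM(stock)=7, ROUND(AVG(stock), 2)=3.5, COUNT(*)=2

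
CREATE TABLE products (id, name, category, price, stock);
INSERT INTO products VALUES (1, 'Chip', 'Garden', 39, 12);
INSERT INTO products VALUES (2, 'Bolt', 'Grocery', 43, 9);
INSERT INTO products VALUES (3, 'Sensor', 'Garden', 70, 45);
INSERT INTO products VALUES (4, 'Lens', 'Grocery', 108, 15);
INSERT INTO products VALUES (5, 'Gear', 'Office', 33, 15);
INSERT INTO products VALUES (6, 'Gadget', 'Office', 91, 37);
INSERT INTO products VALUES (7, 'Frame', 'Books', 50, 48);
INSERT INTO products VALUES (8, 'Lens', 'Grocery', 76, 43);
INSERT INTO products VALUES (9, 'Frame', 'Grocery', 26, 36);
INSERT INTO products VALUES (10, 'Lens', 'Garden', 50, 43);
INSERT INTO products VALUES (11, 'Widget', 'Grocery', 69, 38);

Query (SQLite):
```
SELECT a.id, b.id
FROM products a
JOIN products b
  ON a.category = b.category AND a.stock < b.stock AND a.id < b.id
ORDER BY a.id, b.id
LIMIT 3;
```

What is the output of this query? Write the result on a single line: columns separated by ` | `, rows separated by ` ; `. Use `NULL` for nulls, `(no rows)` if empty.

1 | 3 ; 1 | 10 ; 2 | 4

Pairs (a,b) with same category, a.stock < b.stock, a.id < b.id.
category groups: Books:{7} Garden:{1,3,10} Grocery:{2,4,8,9,11} Office:{5,6}
Ordered by (a.id, b.id); first 3.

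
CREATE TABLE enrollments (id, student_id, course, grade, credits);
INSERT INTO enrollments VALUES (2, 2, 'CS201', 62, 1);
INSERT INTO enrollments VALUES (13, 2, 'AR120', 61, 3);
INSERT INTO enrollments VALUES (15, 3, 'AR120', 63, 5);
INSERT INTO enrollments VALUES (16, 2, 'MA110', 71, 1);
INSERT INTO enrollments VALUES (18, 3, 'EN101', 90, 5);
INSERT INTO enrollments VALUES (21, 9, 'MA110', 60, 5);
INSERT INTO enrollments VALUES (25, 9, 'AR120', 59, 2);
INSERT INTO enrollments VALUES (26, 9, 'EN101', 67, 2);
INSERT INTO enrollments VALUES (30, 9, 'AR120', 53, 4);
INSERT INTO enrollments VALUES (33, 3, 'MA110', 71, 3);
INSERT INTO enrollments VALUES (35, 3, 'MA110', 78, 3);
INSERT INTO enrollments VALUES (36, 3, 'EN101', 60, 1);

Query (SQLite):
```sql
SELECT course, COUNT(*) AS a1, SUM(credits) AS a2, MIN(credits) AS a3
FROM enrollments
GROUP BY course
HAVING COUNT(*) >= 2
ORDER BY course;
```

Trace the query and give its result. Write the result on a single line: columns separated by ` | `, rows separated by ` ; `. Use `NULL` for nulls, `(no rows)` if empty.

Group enrollments by course.
Per group compute: COUNT(*), SUM(credits), MIN(credits).
HAVING: drop groups with fewer than 2 rows.
  AR120: ids {13, 15, 25, 30} → COUNT(*)=4, SUM(credits)=14, MIN(credits)=2
  CS201: ids {2} → COUNT(*)=1, SUM(credits)=1, MIN(credits)=1
  EN101: ids {18, 26, 36} → COUNT(*)=3, SUM(credits)=8, MIN(credits)=1
  MA110: ids {16, 21, 33, 35} → COUNT(*)=4, SUM(credits)=12, MIN(credits)=1

AR120 | 4 | 14 | 2 ; EN101 | 3 | 8 | 1 ; MA110 | 4 | 12 | 1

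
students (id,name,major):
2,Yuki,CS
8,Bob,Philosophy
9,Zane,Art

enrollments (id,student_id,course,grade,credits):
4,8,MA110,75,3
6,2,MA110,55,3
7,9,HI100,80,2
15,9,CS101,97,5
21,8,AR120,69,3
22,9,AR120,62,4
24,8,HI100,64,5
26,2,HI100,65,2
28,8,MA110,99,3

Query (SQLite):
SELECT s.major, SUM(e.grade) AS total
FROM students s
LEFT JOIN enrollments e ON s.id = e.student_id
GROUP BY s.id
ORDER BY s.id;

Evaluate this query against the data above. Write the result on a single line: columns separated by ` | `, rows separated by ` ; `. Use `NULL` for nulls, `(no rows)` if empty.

CS | 120 ; Philosophy | 307 ; Art | 239

LEFT JOIN keeps every students row; unmatched ones get NULL for enrollments columns.
Group by students.id and compute SUM(e.grade). SUM over an all-NULL group is NULL.
  2: ids {6, 26} → SUM(e.grade)=120
  8: ids {4, 21, 24, 28} → SUM(e.grade)=307
  9: ids {7, 15, 22} → SUM(e.grade)=239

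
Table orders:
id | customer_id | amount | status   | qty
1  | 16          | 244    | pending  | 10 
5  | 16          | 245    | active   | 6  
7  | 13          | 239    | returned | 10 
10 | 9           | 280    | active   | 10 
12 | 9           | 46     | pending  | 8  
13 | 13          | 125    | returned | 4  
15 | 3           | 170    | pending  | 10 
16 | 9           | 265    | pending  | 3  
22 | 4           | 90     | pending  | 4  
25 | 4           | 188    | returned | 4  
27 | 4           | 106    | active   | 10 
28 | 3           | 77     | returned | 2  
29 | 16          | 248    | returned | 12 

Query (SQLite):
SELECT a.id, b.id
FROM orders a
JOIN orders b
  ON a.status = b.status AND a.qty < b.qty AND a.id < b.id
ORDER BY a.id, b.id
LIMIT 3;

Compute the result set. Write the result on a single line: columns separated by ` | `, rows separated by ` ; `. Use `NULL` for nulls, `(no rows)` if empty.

5 | 10 ; 5 | 27 ; 7 | 29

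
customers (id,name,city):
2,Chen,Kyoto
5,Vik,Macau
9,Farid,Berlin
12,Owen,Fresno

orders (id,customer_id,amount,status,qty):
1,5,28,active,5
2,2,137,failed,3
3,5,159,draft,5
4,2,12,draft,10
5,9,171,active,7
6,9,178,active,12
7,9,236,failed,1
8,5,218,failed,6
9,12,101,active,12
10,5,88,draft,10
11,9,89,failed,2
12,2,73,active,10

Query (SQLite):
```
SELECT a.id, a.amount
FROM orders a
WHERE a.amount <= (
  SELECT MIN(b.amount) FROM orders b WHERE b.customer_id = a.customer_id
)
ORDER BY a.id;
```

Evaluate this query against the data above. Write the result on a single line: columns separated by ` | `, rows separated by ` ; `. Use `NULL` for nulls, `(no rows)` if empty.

1 | 28 ; 4 | 12 ; 9 | 101 ; 11 | 89

For each orders row a, compute MIN(amount) over rows sharing a.customer_id.
Keep row a if a.amount <= that per-group MIN.
  customer_id=2: MIN(amount) = 12
  customer_id=5: MIN(amount) = 28
  customer_id=9: MIN(amount) = 89
  customer_id=12: MIN(amount) = 101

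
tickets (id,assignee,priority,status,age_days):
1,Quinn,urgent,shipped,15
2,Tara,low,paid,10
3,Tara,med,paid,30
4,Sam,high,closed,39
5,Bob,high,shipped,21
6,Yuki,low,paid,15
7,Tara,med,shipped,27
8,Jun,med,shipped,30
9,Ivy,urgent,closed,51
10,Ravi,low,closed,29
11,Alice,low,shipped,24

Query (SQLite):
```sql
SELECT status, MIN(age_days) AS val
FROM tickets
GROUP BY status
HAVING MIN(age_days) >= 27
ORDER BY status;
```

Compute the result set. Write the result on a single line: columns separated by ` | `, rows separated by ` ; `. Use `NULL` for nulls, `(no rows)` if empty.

closed | 29

Partition tickets by status; compute MIN(age_days) within each group.
HAVING: keep groups where MIN(age_days) >= 27.
  closed: ids {4, 9, 10} → MIN(age_days)=29
  paid: ids {2, 3, 6} → MIN(age_days)=10
  shipped: ids {1, 5, 7, 8, 11} → MIN(age_days)=15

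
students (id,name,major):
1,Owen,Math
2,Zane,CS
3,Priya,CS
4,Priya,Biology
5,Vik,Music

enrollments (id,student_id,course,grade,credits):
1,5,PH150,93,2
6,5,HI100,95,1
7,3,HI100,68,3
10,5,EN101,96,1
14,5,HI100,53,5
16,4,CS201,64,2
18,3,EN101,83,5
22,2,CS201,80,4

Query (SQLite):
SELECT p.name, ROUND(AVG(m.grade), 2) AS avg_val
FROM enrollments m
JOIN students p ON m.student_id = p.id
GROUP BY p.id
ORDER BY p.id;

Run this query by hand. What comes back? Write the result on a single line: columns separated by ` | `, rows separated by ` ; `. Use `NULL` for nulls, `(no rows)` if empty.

Join each enrollments row to its students via student_id.
Group joined rows by students.id; compute ROUND(AVG(m.grade), 2) per group.
  2: ids {22} → ROUND(AVG(m.grade), 2)=80
  3: ids {7, 18} → ROUND(AVG(m.grade), 2)=75.5
  4: ids {16} → ROUND(AVG(m.grade), 2)=64
  5: ids {1, 6, 10, 14} → ROUND(AVG(m.grade), 2)=84.25

Zane | 80 ; Priya | 75.5 ; Priya | 64 ; Vik | 84.25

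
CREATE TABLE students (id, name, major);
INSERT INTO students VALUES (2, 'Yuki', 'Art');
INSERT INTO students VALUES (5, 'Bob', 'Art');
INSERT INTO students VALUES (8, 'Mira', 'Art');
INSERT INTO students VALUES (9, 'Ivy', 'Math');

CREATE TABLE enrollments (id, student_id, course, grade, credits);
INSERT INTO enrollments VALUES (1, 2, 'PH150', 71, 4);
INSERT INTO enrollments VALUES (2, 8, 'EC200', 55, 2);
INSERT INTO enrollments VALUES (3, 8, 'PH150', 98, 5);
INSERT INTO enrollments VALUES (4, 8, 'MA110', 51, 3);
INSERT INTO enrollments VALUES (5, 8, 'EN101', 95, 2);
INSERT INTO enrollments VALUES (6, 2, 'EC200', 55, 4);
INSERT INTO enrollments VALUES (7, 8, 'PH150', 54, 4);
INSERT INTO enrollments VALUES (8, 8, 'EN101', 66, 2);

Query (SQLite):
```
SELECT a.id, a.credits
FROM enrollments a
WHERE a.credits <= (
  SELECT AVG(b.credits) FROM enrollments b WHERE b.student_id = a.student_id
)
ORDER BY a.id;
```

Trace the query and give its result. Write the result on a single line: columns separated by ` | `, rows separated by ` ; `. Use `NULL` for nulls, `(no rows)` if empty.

1 | 4 ; 2 | 2 ; 4 | 3 ; 5 | 2 ; 6 | 4 ; 8 | 2

For each enrollments row a, compute AVG(credits) over rows sharing a.student_id.
Keep row a if a.credits <= that per-group AVG.
  student_id=2: AVG(credits) = 4.0
  student_id=8: AVG(credits) = 3.0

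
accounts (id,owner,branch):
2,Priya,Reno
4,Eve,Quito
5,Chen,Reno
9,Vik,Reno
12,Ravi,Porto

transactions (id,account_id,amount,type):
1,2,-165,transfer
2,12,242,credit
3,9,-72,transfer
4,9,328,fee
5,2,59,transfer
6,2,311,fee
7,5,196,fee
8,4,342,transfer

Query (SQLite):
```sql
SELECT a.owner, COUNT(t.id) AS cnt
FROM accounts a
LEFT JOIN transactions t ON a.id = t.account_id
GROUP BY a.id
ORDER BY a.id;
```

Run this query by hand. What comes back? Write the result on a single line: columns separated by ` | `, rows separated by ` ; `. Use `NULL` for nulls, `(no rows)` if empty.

Priya | 3 ; Eve | 1 ; Chen | 1 ; Vik | 2 ; Ravi | 1

LEFT JOIN keeps every accounts row; unmatched ones get NULL for transactions columns.
Group by accounts.id and compute COUNT(t.id). COUNT(col) of an all-NULL group is 0.
  2: ids {1, 5, 6} → COUNT(t.id)=3
  4: ids {8} → COUNT(t.id)=1
  5: ids {7} → COUNT(t.id)=1
  9: ids {3, 4} → COUNT(t.id)=2
  12: ids {2} → COUNT(t.id)=1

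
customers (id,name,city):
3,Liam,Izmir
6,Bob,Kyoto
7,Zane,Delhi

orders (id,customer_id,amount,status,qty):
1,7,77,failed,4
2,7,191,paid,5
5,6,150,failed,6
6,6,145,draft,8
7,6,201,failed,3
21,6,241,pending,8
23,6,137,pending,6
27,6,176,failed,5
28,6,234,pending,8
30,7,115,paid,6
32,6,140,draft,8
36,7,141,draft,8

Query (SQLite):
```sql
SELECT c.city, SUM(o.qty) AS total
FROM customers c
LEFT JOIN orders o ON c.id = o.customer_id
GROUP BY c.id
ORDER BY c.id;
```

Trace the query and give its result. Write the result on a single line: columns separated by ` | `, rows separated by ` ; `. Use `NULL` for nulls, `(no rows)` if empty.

Izmir | NULL ; Kyoto | 52 ; Delhi | 23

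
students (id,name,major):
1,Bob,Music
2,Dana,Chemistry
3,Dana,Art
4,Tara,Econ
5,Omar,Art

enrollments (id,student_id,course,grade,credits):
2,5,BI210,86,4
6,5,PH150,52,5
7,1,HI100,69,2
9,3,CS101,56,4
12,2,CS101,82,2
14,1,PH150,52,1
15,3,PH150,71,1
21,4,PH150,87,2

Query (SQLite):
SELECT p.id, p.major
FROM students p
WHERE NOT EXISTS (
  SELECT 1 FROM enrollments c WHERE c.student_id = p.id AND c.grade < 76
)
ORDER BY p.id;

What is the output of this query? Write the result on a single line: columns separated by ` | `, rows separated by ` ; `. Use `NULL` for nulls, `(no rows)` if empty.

2 | Chemistry ; 4 | Econ

For each students row, check whether any enrollments with matching student_id has grade < 76.
Keep rows where that is false.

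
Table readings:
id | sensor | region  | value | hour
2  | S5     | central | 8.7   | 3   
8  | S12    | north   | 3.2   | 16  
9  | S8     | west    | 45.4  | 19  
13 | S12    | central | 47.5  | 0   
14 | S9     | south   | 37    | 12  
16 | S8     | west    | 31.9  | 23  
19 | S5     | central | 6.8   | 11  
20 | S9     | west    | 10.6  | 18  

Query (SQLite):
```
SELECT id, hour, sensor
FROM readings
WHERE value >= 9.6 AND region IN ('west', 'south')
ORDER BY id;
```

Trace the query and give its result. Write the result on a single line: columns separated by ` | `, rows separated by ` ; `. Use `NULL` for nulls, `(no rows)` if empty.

9 | 19 | S8 ; 14 | 12 | S9 ; 16 | 23 | S8 ; 20 | 18 | S9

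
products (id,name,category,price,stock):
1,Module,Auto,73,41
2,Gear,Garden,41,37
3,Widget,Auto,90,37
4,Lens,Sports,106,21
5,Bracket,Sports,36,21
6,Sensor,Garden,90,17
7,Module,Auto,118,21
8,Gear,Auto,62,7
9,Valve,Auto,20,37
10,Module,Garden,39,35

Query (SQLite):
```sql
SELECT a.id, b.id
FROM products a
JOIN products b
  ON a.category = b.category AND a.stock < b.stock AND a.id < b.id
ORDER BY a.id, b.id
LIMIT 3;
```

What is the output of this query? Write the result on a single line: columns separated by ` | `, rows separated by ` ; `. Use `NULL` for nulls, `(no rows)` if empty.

Pairs (a,b) with same category, a.stock < b.stock, a.id < b.id.
category groups: Auto:{1,3,7,8,9} Garden:{2,6,10} Sports:{4,5}
Ordered by (a.id, b.id); first 3.

6 | 10 ; 7 | 9 ; 8 | 9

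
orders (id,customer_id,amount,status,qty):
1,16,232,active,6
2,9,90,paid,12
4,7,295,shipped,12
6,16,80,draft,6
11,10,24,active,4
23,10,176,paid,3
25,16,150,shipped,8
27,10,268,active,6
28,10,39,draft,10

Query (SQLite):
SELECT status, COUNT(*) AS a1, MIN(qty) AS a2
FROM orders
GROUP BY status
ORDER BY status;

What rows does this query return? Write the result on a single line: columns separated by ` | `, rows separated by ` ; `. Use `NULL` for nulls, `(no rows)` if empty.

active | 3 | 4 ; draft | 2 | 6 ; paid | 2 | 3 ; shipped | 2 | 8

Group orders by status.
Per group compute: COUNT(*), MIN(qty).
  active: ids {1, 11, 27} → COUNT(*)=3, MIN(qty)=4
  draft: ids {6, 28} → COUNT(*)=2, MIN(qty)=6
  paid: ids {2, 23} → COUNT(*)=2, MIN(qty)=3
  shipped: ids {4, 25} → COUNT(*)=2, MIN(qty)=8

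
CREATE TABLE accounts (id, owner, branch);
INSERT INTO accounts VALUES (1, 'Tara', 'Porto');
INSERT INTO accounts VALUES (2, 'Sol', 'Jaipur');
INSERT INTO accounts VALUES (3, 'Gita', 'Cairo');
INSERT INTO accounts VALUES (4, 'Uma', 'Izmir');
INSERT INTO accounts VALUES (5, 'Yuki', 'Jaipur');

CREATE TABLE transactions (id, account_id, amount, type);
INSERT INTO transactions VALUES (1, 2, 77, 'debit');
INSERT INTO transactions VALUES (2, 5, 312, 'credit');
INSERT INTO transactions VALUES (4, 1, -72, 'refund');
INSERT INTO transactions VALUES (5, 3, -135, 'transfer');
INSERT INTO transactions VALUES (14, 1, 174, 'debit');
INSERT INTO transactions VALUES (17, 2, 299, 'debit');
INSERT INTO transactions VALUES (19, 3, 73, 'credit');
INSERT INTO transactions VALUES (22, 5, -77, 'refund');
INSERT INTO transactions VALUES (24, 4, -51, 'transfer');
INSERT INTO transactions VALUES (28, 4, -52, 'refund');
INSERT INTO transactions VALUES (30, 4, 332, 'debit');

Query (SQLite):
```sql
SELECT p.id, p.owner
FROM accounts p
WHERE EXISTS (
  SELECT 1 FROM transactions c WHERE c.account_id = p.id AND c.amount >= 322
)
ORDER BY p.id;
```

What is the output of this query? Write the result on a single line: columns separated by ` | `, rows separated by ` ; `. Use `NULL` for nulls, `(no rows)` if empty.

4 | Uma

For each accounts row, check whether any transactions with matching account_id has amount >= 322.
Keep rows where that is true.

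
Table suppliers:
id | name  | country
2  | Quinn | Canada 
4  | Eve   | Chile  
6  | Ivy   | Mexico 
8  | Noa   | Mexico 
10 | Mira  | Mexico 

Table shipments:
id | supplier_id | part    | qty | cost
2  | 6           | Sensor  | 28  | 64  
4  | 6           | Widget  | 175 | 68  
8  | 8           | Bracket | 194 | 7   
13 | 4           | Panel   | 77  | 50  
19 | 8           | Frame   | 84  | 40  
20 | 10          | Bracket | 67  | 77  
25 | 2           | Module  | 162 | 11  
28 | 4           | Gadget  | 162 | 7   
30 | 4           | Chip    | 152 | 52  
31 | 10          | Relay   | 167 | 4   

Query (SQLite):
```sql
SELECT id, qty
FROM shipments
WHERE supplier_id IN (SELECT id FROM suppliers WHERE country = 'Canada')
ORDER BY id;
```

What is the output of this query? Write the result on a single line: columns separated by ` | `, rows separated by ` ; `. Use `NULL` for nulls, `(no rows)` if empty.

25 | 162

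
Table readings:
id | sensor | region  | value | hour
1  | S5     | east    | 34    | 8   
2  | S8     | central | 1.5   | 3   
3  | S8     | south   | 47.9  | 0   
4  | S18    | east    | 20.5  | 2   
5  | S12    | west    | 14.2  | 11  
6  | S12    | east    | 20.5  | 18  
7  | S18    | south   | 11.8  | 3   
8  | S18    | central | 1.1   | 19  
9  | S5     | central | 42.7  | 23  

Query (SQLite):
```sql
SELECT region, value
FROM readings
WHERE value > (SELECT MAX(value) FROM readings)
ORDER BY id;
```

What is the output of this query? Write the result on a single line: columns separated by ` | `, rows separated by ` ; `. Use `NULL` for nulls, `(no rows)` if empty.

(no rows)

Scalar subquery: MAX(value) over all readings rows = 47.9.
Keep rows where value > that value.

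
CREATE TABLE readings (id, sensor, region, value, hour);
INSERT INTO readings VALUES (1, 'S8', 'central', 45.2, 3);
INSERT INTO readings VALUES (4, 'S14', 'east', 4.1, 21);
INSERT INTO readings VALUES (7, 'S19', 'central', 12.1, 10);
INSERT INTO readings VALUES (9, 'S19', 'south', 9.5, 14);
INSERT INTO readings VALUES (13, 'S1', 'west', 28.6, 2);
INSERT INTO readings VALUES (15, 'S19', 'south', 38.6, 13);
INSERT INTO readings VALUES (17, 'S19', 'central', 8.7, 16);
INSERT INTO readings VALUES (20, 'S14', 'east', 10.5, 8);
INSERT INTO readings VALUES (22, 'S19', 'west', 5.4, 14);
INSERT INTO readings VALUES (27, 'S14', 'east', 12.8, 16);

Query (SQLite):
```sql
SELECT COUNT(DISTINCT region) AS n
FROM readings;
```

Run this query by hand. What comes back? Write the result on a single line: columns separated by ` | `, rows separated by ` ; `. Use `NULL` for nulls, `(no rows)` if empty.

Count distinct non-NULL region values.

4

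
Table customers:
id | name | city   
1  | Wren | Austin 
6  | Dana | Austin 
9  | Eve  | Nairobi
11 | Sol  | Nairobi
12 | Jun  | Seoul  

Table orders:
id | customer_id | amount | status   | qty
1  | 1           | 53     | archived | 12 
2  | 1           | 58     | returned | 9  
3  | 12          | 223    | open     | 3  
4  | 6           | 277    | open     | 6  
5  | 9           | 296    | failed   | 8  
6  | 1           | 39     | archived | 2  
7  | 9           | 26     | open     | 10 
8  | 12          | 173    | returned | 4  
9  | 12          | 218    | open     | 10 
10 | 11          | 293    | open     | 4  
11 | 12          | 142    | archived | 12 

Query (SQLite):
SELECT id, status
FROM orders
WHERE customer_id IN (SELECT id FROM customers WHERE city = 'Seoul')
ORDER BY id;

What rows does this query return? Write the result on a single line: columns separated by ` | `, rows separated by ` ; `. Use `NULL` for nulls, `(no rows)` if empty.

Inner query: customers.id where city = 'Seoul'.
Outer: keep orders rows whose customer_id is in that set.
Inner query → {12}

3 | open ; 8 | returned ; 9 | open ; 11 | archived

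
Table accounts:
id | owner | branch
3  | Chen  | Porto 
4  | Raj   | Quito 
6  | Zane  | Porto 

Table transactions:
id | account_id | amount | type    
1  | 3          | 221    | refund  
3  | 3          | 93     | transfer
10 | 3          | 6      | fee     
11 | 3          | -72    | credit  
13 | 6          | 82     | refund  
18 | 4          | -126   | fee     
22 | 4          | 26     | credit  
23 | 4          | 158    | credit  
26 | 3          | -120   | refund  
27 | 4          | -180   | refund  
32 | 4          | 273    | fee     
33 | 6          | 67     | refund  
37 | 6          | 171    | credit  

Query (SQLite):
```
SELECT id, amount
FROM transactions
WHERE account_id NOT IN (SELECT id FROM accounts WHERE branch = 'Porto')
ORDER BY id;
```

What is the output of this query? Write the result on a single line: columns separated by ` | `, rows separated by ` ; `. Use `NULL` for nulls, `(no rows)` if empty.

18 | -126 ; 22 | 26 ; 23 | 158 ; 27 | -180 ; 32 | 273

Inner query: accounts.id where branch = 'Porto'.
Outer: keep transactions rows whose account_id is not in that set.
Inner query → {3, 6}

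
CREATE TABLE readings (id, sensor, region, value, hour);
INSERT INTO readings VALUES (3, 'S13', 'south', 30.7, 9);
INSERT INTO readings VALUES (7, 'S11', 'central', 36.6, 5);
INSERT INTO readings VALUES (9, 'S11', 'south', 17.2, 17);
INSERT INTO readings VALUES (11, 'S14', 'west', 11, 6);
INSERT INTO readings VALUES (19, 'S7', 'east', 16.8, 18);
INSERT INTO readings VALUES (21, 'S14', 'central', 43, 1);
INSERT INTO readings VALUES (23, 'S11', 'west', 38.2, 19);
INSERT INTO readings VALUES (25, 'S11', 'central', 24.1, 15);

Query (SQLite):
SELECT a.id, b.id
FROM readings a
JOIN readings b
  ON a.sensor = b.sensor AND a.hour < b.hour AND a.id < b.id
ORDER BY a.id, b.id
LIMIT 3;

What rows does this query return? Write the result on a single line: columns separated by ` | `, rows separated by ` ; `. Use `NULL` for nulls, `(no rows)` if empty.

7 | 9 ; 7 | 23 ; 7 | 25

Pairs (a,b) with same sensor, a.hour < b.hour, a.id < b.id.
sensor groups: S11:{7,9,23,25} S13:{3} S14:{11,21} S7:{19}
Ordered by (a.id, b.id); first 3.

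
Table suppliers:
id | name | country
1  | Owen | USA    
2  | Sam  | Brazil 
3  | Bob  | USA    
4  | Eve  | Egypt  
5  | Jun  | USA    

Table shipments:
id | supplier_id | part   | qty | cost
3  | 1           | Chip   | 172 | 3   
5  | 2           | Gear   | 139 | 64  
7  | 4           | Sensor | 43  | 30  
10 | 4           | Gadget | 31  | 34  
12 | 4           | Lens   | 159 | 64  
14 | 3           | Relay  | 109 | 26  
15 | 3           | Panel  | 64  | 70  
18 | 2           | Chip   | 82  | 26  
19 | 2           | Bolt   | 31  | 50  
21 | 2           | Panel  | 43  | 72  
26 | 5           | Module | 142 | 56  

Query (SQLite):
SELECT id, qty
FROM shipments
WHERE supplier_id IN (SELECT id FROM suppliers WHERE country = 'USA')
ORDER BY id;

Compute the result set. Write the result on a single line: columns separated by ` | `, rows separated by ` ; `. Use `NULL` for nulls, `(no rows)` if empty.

3 | 172 ; 14 | 109 ; 15 | 64 ; 26 | 142

Inner query: suppliers.id where country = 'USA'.
Outer: keep shipments rows whose supplier_id is in that set.
Inner query → {1, 3, 5}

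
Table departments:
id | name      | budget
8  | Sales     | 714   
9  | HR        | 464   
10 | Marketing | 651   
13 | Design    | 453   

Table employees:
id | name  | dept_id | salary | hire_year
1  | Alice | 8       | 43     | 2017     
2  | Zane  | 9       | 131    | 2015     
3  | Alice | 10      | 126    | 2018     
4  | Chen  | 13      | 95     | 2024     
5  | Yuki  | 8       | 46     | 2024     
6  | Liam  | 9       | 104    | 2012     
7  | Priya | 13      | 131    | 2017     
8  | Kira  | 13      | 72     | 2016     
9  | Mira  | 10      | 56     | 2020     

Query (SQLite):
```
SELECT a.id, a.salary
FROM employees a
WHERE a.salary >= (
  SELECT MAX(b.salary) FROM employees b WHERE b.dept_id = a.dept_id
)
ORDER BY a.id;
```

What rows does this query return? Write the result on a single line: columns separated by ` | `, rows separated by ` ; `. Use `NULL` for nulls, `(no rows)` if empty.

For each employees row a, compute MAX(salary) over rows sharing a.dept_id.
Keep row a if a.salary >= that per-group MAX.
  dept_id=8: MAX(salary) = 46
  dept_id=9: MAX(salary) = 131
  dept_id=10: MAX(salary) = 126
  dept_id=13: MAX(salary) = 131

2 | 131 ; 3 | 126 ; 5 | 46 ; 7 | 131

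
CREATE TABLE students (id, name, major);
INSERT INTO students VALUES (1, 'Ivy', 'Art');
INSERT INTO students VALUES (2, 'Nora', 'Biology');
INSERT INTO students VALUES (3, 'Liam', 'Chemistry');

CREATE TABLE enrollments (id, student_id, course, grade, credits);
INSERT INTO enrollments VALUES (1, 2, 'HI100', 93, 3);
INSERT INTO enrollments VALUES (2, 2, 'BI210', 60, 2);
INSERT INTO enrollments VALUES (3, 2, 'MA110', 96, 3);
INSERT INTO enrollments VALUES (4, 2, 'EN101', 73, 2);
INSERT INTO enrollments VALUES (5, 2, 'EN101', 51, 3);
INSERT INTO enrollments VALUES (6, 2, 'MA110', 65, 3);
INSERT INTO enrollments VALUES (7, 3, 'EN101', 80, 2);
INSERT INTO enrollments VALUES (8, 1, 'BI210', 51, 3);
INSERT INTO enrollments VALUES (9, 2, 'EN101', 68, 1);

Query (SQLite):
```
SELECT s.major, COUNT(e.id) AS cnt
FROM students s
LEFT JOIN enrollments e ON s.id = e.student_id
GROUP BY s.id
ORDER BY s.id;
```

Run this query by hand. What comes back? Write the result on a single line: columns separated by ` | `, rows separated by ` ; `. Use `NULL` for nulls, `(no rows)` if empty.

Art | 1 ; Biology | 7 ; Chemistry | 1

LEFT JOIN keeps every students row; unmatched ones get NULL for enrollments columns.
Group by students.id and compute COUNT(e.id). COUNT(col) of an all-NULL group is 0.
  1: ids {8} → COUNT(e.id)=1
  2: ids {1, 2, 3, 4, 5, 6, 9} → COUNT(e.id)=7
  3: ids {7} → COUNT(e.id)=1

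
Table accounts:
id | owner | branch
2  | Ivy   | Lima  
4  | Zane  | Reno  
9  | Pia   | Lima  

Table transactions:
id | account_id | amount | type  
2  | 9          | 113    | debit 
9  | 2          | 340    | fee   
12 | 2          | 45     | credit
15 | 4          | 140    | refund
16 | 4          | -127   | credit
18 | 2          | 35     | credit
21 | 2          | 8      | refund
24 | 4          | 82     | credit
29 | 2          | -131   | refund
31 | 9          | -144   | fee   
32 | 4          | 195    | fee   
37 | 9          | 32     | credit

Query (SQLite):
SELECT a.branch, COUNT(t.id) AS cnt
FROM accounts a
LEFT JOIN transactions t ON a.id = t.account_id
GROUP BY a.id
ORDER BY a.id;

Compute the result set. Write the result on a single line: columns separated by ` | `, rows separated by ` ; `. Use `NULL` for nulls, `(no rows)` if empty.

Lima | 5 ; Reno | 4 ; Lima | 3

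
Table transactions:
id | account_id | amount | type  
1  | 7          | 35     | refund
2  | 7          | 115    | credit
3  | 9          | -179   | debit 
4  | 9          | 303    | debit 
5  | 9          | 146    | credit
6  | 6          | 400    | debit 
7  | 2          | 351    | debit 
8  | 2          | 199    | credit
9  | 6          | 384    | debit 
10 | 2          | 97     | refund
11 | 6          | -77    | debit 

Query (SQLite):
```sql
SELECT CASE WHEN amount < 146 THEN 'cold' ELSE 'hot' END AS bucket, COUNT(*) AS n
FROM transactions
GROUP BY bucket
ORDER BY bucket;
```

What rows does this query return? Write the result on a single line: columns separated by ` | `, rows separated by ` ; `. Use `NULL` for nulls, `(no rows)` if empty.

Bucket rows by amount < 146 → 'cold' else 'hot'; count each bucket.

cold | 5 ; hot | 6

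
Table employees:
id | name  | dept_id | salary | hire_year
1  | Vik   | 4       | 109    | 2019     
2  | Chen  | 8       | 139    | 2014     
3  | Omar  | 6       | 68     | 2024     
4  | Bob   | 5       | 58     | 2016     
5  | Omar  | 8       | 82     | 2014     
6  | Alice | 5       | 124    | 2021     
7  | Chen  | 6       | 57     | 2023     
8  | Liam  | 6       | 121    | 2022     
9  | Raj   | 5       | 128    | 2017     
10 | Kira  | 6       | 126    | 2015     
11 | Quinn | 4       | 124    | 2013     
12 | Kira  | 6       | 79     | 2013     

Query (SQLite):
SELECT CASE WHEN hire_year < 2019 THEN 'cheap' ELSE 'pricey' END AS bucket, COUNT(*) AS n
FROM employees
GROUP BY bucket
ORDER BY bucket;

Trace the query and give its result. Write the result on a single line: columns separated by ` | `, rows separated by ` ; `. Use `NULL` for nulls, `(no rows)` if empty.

cheap | 7 ; pricey | 5

Bucket rows by hire_year < 2019 → 'cheap' else 'pricey'; count each bucket.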